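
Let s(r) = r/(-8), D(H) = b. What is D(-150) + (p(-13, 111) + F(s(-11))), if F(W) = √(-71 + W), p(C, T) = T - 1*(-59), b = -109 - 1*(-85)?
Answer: 146 + I*√1114/4 ≈ 146.0 + 8.3442*I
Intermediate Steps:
b = -24 (b = -109 + 85 = -24)
D(H) = -24
s(r) = -r/8 (s(r) = r*(-⅛) = -r/8)
p(C, T) = 59 + T (p(C, T) = T + 59 = 59 + T)
D(-150) + (p(-13, 111) + F(s(-11))) = -24 + ((59 + 111) + √(-71 - ⅛*(-11))) = -24 + (170 + √(-71 + 11/8)) = -24 + (170 + √(-557/8)) = -24 + (170 + I*√1114/4) = 146 + I*√1114/4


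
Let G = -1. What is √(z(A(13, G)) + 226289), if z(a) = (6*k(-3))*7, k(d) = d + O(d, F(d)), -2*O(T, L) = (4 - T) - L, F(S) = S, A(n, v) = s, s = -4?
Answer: 13*√1337 ≈ 475.35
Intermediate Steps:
A(n, v) = -4
O(T, L) = -2 + L/2 + T/2 (O(T, L) = -((4 - T) - L)/2 = -(4 - L - T)/2 = -2 + L/2 + T/2)
k(d) = -2 + 2*d (k(d) = d + (-2 + d/2 + d/2) = d + (-2 + d) = -2 + 2*d)
z(a) = -336 (z(a) = (6*(-2 + 2*(-3)))*7 = (6*(-2 - 6))*7 = (6*(-8))*7 = -48*7 = -336)
√(z(A(13, G)) + 226289) = √(-336 + 226289) = √225953 = 13*√1337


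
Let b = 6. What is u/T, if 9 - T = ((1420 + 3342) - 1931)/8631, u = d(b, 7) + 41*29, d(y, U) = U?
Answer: 2580669/18712 ≈ 137.92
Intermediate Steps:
u = 1196 (u = 7 + 41*29 = 7 + 1189 = 1196)
T = 74848/8631 (T = 9 - ((1420 + 3342) - 1931)/8631 = 9 - (4762 - 1931)/8631 = 9 - 2831/8631 = 74848/8631 ≈ 8.6720)
u/T = 1196/(74848/8631) = 1196*(8631/74848) = 2580669/18712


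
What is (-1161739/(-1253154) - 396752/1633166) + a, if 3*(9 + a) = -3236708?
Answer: -1104054196815475657/1023304252782 ≈ -1.0789e+6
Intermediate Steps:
a = -3236735/3 (a = -9 + (⅓)*(-3236708) = -9 - 3236708/3 = -3236735/3 ≈ -1.0789e+6)
(-1161739/(-1253154) - 396752/1633166) + a = (-1161739/(-1253154) - 396752/1633166) - 3236735/3 = (-1161739*(-1/1253154) - 396752*1/1633166) - 3236735/3 = (1161739/1253154 - 198376/816583) - 3236735/3 = 700060639933/1023304252782 - 3236735/3 = -1104054196815475657/1023304252782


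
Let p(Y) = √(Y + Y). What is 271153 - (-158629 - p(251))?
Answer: 429782 + √502 ≈ 4.2980e+5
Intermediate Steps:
p(Y) = √2*√Y (p(Y) = √(2*Y) = √2*√Y)
271153 - (-158629 - p(251)) = 271153 - (-158629 - √2*√251) = 271153 - (-158629 - √502) = 271153 + (158629 + √502) = 429782 + √502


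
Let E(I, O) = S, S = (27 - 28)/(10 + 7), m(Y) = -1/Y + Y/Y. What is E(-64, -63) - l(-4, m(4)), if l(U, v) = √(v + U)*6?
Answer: -1/17 - 3*I*√13 ≈ -0.058824 - 10.817*I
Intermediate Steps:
m(Y) = 1 - 1/Y (m(Y) = -1/Y + 1 = 1 - 1/Y)
S = -1/17 ≈ -0.058824
l(U, v) = 6*√(U + v) (l(U, v) = √(U + v)*6 = 6*√(U + v))
E(I, O) = -1/17
E(-64, -63) - l(-4, m(4)) = -1/17 - 6*√(-4 + (-1 + 4)/4) = -1/17 - 6*√(-4 + (¼)*3) = -1/17 - 6*√(-4 + ¾) = -1/17 - 6*√(-13/4) = -1/17 - 6*I*√13/2 = -1/17 - 3*I*√13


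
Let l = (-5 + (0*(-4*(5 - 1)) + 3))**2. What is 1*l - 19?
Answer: -15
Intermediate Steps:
l = 4 (l = (-5 + (0*(-4*4) + 3))**2 = (-5 + (0*(-16) + 3))**2 = (-5 + (0 + 3))**2 = (-5 + 3)**2 = (-2)**2 = 4)
1*l - 19 = 1*4 - 19 = 4 - 19 = -15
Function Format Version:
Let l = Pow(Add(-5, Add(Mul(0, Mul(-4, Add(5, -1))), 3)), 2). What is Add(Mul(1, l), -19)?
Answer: -15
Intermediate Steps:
l = 4 (l = Pow(Add(-5, Add(Mul(0, Mul(-4, 4)), 3)), 2) = Pow(Add(-5, Add(Mul(0, -16), 3)), 2) = Pow(Add(-5, Add(0, 3)), 2) = Pow(Add(-5, 3), 2) = Pow(-2, 2) = 4)
Add(Mul(1, l), -19) = Add(Mul(1, 4), -19) = Add(4, -19) = -15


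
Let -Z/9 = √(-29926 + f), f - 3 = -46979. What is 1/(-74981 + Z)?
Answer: I/(-74981*I + 9*√76902) ≈ -1.3322e-5 + 4.4343e-7*I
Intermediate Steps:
f = -46976 (f = 3 - 46979 = -46976)
Z = -9*I*√76902 (Z = -9*√(-29926 - 46976) = -9*I*√76902 ≈ -2495.8*I)
1/(-74981 + Z) = 1/(-74981 - 9*I*√76902)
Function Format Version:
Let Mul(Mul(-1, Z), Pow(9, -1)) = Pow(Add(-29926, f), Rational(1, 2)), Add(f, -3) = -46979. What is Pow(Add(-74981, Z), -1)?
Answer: Mul(I, Pow(Add(Mul(-74981, I), Mul(9, Pow(76902, Rational(1, 2)))), -1)) ≈ Add(-1.3322e-5, Mul(4.4343e-7, I))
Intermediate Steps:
f = -46976 (f = Add(3, -46979) = -46976)
Z = Mul(-9, I, Pow(76902, Rational(1, 2))) (Z = Mul(-9, Pow(Add(-29926, -46976), Rational(1, 2))) = Mul(-9, Pow(-76902, Rational(1, 2))) = Mul(-9, Mul(I, Pow(76902, Rational(1, 2)))) = Mul(-9, I, Pow(76902, Rational(1, 2))) ≈ Mul(-2495.8, I))
Pow(Add(-74981, Z), -1) = Pow(Add(-74981, Mul(-9, I, Pow(76902, Rational(1, 2)))), -1)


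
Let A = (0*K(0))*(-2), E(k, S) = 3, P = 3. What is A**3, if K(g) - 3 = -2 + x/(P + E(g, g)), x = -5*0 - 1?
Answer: 0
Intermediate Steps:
x = -1 (x = 0 - 1 = -1)
K(g) = 5/6 (K(g) = 3 + (-2 - 1/(3 + 3)) = 3 + (-2 - 1/6) = 3 - 13/6 = 5/6)
A = 0 (A = (0*(5/6))*(-2) = 0*(-2) = 0)
A**3 = 0**3 = 0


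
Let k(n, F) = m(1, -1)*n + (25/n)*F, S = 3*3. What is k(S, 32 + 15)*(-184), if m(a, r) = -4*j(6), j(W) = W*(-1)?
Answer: -573896/9 ≈ -63766.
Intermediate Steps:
S = 9
j(W) = -W
m(a, r) = 24 (m(a, r) = -(-4)*6 = -4*(-6) = 24)
k(n, F) = 24*n + 25*F/n (k(n, F) = 24*n + (25/n)*F = 24*n + 25*F/n)
k(S, 32 + 15)*(-184) = (24*9 + 25*(32 + 15)/9)*(-184) = (216 + 25*47*(1/9))*(-184) = (216 + 1175/9)*(-184) = (3119/9)*(-184) = -573896/9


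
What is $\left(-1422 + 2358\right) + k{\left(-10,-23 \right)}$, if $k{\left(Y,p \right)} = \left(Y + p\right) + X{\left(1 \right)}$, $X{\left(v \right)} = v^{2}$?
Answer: $904$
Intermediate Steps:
$k{\left(Y,p \right)} = 1 + Y + p$ ($k{\left(Y,p \right)} = \left(Y + p\right) + 1^{2} = \left(Y + p\right) + 1 = 1 + Y + p$)
$\left(-1422 + 2358\right) + k{\left(-10,-23 \right)} = \left(-1422 + 2358\right) - 32 = 936 - 32 = 904$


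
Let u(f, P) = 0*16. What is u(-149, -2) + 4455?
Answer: 4455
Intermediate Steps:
u(f, P) = 0
u(-149, -2) + 4455 = 0 + 4455 = 4455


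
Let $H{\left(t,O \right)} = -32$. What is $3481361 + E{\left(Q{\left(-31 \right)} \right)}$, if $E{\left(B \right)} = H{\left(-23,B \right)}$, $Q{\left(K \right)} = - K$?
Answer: $3481329$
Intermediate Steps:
$E{\left(B \right)} = -32$
$3481361 + E{\left(Q{\left(-31 \right)} \right)} = 3481361 - 32 = 3481329$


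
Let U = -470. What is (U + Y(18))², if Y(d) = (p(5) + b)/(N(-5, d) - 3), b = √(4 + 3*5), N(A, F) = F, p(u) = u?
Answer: (7045 - √19)²/225 ≈ 2.2031e+5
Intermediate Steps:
b = √19 (b = √(4 + 15) = √19 ≈ 4.3589)
Y(d) = (5 + √19)/(-3 + d) (Y(d) = (5 + √19)/(d - 3) = (5 + √19)/(-3 + d))
(U + Y(18))² = (-470 + (5 + √19)/(-3 + 18))² = (-470 + (5 + √19)/15)² = (-470 + (⅓ + √19/15))² = (-1409/3 + √19/15)²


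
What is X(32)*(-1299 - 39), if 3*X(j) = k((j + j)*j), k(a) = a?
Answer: -913408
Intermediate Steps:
X(j) = 2*j**2/3 (X(j) = ((j + j)*j)/3 = ((2*j)*j)/3 = (2*j**2)/3 = 2*j**2/3)
X(32)*(-1299 - 39) = ((2/3)*32**2)*(-1299 - 39) = ((2/3)*1024)*(-1338) = (2048/3)*(-1338) = -913408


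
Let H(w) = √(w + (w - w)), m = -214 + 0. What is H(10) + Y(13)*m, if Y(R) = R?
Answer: -2782 + √10 ≈ -2778.8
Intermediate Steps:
m = -214
H(w) = √w (H(w) = √(w + 0) = √w)
H(10) + Y(13)*m = √10 + 13*(-214) = √10 - 2782 = -2782 + √10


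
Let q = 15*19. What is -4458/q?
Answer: -1486/95 ≈ -15.642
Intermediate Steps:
q = 285
-4458/q = -4458/285 = -4458*1/285 = -1486/95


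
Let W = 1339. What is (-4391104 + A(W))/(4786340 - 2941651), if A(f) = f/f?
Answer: -4391103/1844689 ≈ -2.3804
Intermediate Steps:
A(f) = 1
(-4391104 + A(W))/(4786340 - 2941651) = (-4391104 + 1)/(4786340 - 2941651) = -4391103/1844689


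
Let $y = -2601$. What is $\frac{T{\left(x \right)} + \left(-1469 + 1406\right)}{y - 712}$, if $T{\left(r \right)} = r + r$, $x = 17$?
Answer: $\frac{29}{3313} \approx 0.0087534$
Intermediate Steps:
$T{\left(r \right)} = 2 r$
$\frac{T{\left(x \right)} + \left(-1469 + 1406\right)}{y - 712} = \frac{2 \cdot 17 + \left(-1469 + 1406\right)}{-2601 - 712} = \frac{34 - 63}{-3313} = \left(-29\right) \left(- \frac{1}{3313}\right) = \frac{29}{3313}$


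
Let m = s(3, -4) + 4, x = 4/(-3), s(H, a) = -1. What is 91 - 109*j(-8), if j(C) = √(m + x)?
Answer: 91 - 109*√15/3 ≈ -49.718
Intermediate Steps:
x = -4/3 (x = 4*(-⅓) = -4/3 ≈ -1.3333)
m = 3 (m = -1 + 4 = 3)
j(C) = √15/3 (j(C) = √(3 - 4/3) = √(5/3) = √15/3)
91 - 109*j(-8) = 91 - 109*√15/3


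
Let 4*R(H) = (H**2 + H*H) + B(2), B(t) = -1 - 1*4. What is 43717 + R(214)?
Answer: 266455/4 ≈ 66614.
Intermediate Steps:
B(t) = -5 (B(t) = -1 - 4 = -5)
R(H) = -5/4 + H**2/2 (R(H) = ((H**2 + H*H) - 5)/4 = ((H**2 + H**2) - 5)/4 = (2*H**2 - 5)/4 = (-5 + 2*H**2)/4 = -5/4 + H**2/2)
43717 + R(214) = 43717 + (-5/4 + (1/2)*214**2) = 43717 + (-5/4 + (1/2)*45796) = 43717 + (-5/4 + 22898) = 43717 + 91587/4 = 266455/4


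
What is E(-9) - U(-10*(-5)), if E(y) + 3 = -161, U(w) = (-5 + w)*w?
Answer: -2414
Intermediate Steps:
U(w) = w*(-5 + w)
E(y) = -164 (E(y) = -3 - 161 = -164)
E(-9) - U(-10*(-5)) = -164 - (-10*(-5))*(-5 - 10*(-5)) = -164 - 50*(-5 + 50) = -164 - 50*45 = -164 - 1*2250 = -164 - 2250 = -2414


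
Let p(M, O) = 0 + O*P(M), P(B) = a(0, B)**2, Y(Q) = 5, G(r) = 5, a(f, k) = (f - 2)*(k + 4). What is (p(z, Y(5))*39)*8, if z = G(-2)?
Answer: 505440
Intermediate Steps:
a(f, k) = (-2 + f)*(4 + k)
P(B) = (-8 - 2*B)**2 (P(B) = (-8 - 2*B + 4*0 + 0*B)**2 = (-8 - 2*B + 0 + 0)**2 = (-8 - 2*B)**2)
z = 5
p(M, O) = 4*O*(4 + M)**2 (p(M, O) = 0 + O*(4*(4 + M)**2) = 0 + 4*O*(4 + M)**2 = 4*O*(4 + M)**2)
(p(z, Y(5))*39)*8 = ((4*5*(4 + 5)**2)*39)*8 = ((4*5*9**2)*39)*8 = ((4*5*81)*39)*8 = (1620*39)*8 = 63180*8 = 505440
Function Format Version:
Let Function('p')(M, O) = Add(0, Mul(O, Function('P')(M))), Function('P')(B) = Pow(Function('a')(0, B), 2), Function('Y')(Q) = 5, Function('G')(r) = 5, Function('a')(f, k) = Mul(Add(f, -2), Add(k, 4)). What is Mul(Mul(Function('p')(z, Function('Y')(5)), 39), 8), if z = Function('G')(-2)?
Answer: 505440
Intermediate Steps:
Function('a')(f, k) = Mul(Add(-2, f), Add(4, k))
Function('P')(B) = Pow(Add(-8, Mul(-2, B)), 2) (Function('P')(B) = Pow(Add(-8, Mul(-2, B), Mul(4, 0), Mul(0, B)), 2) = Pow(Add(-8, Mul(-2, B), 0, 0), 2) = Pow(Add(-8, Mul(-2, B)), 2))
z = 5
Function('p')(M, O) = Mul(4, O, Pow(Add(4, M), 2)) (Function('p')(M, O) = Add(0, Mul(O, Mul(4, Pow(Add(4, M), 2)))) = Add(0, Mul(4, O, Pow(Add(4, M), 2))) = Mul(4, O, Pow(Add(4, M), 2)))
Mul(Mul(Function('p')(z, Function('Y')(5)), 39), 8) = Mul(Mul(Mul(4, 5, Pow(Add(4, 5), 2)), 39), 8) = Mul(Mul(Mul(4, 5, Pow(9, 2)), 39), 8) = Mul(Mul(Mul(4, 5, 81), 39), 8) = Mul(Mul(1620, 39), 8) = Mul(63180, 8) = 505440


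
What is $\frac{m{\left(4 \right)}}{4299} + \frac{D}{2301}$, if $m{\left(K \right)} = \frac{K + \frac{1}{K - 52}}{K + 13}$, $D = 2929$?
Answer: $\frac{3425108209}{2690623728} \approx 1.273$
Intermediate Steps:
$m{\left(K \right)} = \frac{K + \frac{1}{-52 + K}}{13 + K}$
$\frac{m{\left(4 \right)}}{4299} + \frac{D}{2301} = \frac{\frac{1}{676 - 4^{2} + 39 \cdot 4} \left(-1 - 4^{2} + 52 \cdot 4\right)}{4299} + \frac{2929}{2301} = \frac{-1 - 16 + 208}{676 - 16 + 156} \cdot \frac{1}{4299} + 2929 \cdot \frac{1}{2301} = \frac{-1 - 16 + 208}{676 - 16 + 156} \cdot \frac{1}{4299} + \frac{2929}{2301} = \frac{1}{816} \cdot 191 \cdot \frac{1}{4299} + \frac{2929}{2301} = \frac{191}{816} \cdot \frac{1}{4299} + \frac{2929}{2301} = \frac{191}{3507984} + \frac{2929}{2301} = \frac{3425108209}{2690623728}$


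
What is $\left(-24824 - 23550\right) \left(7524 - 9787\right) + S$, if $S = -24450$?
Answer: $109445912$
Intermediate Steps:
$\left(-24824 - 23550\right) \left(7524 - 9787\right) + S = \left(-24824 - 23550\right) \left(7524 - 9787\right) - 24450 = \left(-48374\right) \left(-2263\right) - 24450 = 109470362 - 24450 = 109445912$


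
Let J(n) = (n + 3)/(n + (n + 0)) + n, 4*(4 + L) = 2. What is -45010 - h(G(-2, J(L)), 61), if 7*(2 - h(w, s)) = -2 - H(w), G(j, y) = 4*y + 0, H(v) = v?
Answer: -2205506/49 ≈ -45010.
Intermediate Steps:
L = -7/2 (L = -4 + (¼)*2 = -4 + ½ = -7/2 ≈ -3.5000)
J(n) = n + (3 + n)/(2*n) (J(n) = (3 + n)/(n + n) + n = (3 + n)/((2*n)) + n = (3 + n)*(1/(2*n)) + n = (3 + n)/(2*n) + n = n + (3 + n)/(2*n))
G(j, y) = 4*y
h(w, s) = 16/7 + w/7 (h(w, s) = 2 - (-2 - w)/7 = 2 + (2/7 + w/7) = 16/7 + w/7)
-45010 - h(G(-2, J(L)), 61) = -45010 - (16/7 + (4*(½ - 7/2 + 3/(2*(-7/2))))/7) = -45010 - (16/7 + (4*(½ - 7/2 + (3/2)*(-2/7)))/7) = -45010 - (16/7 + (4*(½ - 7/2 - 3/7))/7) = -45010 - (16/7 + (4*(-24/7))/7) = -45010 - (16/7 + (⅐)*(-96/7)) = -45010 - (16/7 - 96/49) = -45010 - 1*16/49 = -45010 - 16/49 = -2205506/49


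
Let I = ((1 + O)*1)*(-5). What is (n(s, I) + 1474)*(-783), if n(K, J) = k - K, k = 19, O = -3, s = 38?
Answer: -1139265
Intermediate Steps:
I = 10 (I = ((1 - 3)*1)*(-5) = -2*1*(-5) = -2*(-5) = 10)
n(K, J) = 19 - K
(n(s, I) + 1474)*(-783) = ((19 - 1*38) + 1474)*(-783) = ((19 - 38) + 1474)*(-783) = (-19 + 1474)*(-783) = 1455*(-783) = -1139265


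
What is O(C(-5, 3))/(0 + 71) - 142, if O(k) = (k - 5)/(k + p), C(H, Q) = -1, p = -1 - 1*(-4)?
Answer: -10085/71 ≈ -142.04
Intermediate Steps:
p = 3 (p = -1 + 4 = 3)
O(k) = (-5 + k)/(3 + k) (O(k) = (k - 5)/(k + 3) = (-5 + k)/(3 + k))
O(C(-5, 3))/(0 + 71) - 142 = ((-5 - 1)/(3 - 1))/(0 + 71) - 142 = (-6/2)/71 - 142 = ((½)*(-6))/71 - 142 = (1/71)*(-3) - 142 = -3/71 - 142 = -10085/71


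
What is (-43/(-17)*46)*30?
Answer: 59340/17 ≈ 3490.6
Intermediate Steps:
(-43/(-17)*46)*30 = (-43*(-1/17)*46)*30 = ((43/17)*46)*30 = (1978/17)*30 = 59340/17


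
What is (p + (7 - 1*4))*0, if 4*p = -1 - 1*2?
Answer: 0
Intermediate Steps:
p = -¾ (p = (-1 - 1*2)/4 = (-1 - 2)/4 = (¼)*(-3) = -¾ ≈ -0.75000)
(p + (7 - 1*4))*0 = (-¾ + (7 - 1*4))*0 = (-¾ + (7 - 4))*0 = (-¾ + 3)*0 = (9/4)*0 = 0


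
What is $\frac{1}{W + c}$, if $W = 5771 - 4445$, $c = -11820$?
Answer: $- \frac{1}{10494} \approx -9.5293 \cdot 10^{-5}$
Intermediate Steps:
$W = 1326$
$\frac{1}{W + c} = \frac{1}{1326 - 11820} = \frac{1}{-10494} = - \frac{1}{10494}$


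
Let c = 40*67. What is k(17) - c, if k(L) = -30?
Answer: -2710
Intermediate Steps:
c = 2680
k(17) - c = -30 - 1*2680 = -30 - 2680 = -2710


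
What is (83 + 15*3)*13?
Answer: 1664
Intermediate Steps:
(83 + 15*3)*13 = (83 + 45)*13 = 128*13 = 1664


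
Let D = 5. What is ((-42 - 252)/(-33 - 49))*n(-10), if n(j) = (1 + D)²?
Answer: 5292/41 ≈ 129.07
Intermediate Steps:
n(j) = 36 (n(j) = (1 + 5)² = 6² = 36)
((-42 - 252)/(-33 - 49))*n(-10) = ((-42 - 252)/(-33 - 49))*36 = -294/(-82)*36 = -294*(-1/82)*36 = (147/41)*36 = 5292/41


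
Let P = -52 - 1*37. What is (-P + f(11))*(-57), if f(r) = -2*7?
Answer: -4275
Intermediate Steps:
P = -89 (P = -52 - 37 = -89)
f(r) = -14
(-P + f(11))*(-57) = (-1*(-89) - 14)*(-57) = (89 - 14)*(-57) = 75*(-57) = -4275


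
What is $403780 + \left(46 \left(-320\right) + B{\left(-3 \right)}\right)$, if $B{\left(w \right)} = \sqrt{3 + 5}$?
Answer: $389060 + 2 \sqrt{2} \approx 3.8906 \cdot 10^{5}$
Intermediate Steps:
$B{\left(w \right)} = 2 \sqrt{2}$ ($B{\left(w \right)} = \sqrt{8} = 2 \sqrt{2}$)
$403780 + \left(46 \left(-320\right) + B{\left(-3 \right)}\right) = 403780 + \left(46 \left(-320\right) + 2 \sqrt{2}\right) = 403780 - \left(14720 - 2 \sqrt{2}\right) = 389060 + 2 \sqrt{2}$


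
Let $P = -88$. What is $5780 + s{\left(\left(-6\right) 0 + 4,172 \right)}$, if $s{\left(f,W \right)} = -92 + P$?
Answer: $5600$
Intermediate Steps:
$s{\left(f,W \right)} = -180$ ($s{\left(f,W \right)} = -92 - 88 = -180$)
$5780 + s{\left(\left(-6\right) 0 + 4,172 \right)} = 5780 - 180 = 5600$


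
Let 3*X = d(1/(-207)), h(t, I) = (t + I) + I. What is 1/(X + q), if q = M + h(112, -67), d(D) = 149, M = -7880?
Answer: -3/23557 ≈ -0.00012735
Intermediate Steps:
h(t, I) = t + 2*I (h(t, I) = (I + t) + I = t + 2*I)
X = 149/3 (X = (⅓)*149 = 149/3 ≈ 49.667)
q = -7902 (q = -7880 + (112 + 2*(-67)) = -7880 + (112 - 134) = -7880 - 22 = -7902)
1/(X + q) = 1/(149/3 - 7902) = 1/(-23557/3) = -3/23557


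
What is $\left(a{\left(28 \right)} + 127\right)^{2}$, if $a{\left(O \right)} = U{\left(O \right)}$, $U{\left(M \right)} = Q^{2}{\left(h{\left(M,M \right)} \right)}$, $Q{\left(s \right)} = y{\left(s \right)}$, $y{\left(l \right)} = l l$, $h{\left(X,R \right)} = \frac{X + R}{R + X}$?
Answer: $16384$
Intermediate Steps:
$h{\left(X,R \right)} = 1$ ($h{\left(X,R \right)} = \frac{R + X}{R + X} = 1$)
$y{\left(l \right)} = l^{2}$
$Q{\left(s \right)} = s^{2}$
$U{\left(M \right)} = 1$ ($U{\left(M \right)} = \left(1^{2}\right)^{2} = 1^{2} = 1$)
$a{\left(O \right)} = 1$
$\left(a{\left(28 \right)} + 127\right)^{2} = \left(1 + 127\right)^{2} = 128^{2} = 16384$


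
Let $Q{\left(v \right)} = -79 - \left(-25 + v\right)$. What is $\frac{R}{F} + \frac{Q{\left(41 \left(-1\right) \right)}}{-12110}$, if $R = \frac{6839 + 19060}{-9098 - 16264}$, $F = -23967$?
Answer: $\frac{684641716}{613423021995} \approx 0.0011161$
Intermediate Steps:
$R = - \frac{8633}{8454}$ ($R = \frac{25899}{-25362} = 25899 \left(- \frac{1}{25362}\right) = - \frac{8633}{8454} \approx -1.0212$)
$Q{\left(v \right)} = -54 - v$ ($Q{\left(v \right)} = -79 - \left(-25 + v\right) = -54 - v$)
$\frac{R}{F} + \frac{Q{\left(41 \left(-1\right) \right)}}{-12110} = - \frac{8633}{8454 \left(-23967\right)} + \frac{-54 - 41 \left(-1\right)}{-12110} = \left(- \frac{8633}{8454}\right) \left(- \frac{1}{23967}\right) + \left(-54 - -41\right) \left(- \frac{1}{12110}\right) = \frac{8633}{202617018} + \left(-54 + 41\right) \left(- \frac{1}{12110}\right) = \frac{8633}{202617018} - - \frac{13}{12110} = \frac{8633}{202617018} + \frac{13}{12110} = \frac{684641716}{613423021995}$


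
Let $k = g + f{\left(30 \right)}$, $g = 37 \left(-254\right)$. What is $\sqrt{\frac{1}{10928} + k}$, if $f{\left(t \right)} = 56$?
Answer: $\frac{25 i \sqrt{111563269}}{2732} \approx 96.654 i$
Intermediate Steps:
$g = -9398$
$k = -9342$ ($k = -9398 + 56 = -9342$)
$\sqrt{\frac{1}{10928} + k} = \sqrt{\frac{1}{10928} - 9342} = \sqrt{- \frac{102089375}{10928}} = \frac{25 i \sqrt{111563269}}{2732}$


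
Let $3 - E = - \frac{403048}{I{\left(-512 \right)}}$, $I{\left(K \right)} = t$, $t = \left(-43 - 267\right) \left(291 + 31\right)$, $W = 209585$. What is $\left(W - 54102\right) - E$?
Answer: $\frac{3880104162}{24955} \approx 1.5548 \cdot 10^{5}$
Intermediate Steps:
$t = -99820$ ($t = \left(-310\right) 322 = -99820$)
$I{\left(K \right)} = -99820$
$E = - \frac{25897}{24955}$ ($E = 3 - - \frac{403048}{-99820} = 3 - \left(-403048\right) \left(- \frac{1}{99820}\right) = 3 - \frac{100762}{24955} = - \frac{25897}{24955} \approx -1.0377$)
$\left(W - 54102\right) - E = \left(209585 - 54102\right) - - \frac{25897}{24955} = \left(209585 - 54102\right) + \frac{25897}{24955} = 155483 + \frac{25897}{24955} = \frac{3880104162}{24955}$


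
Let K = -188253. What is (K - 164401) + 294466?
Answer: -58188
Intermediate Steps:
(K - 164401) + 294466 = (-188253 - 164401) + 294466 = -352654 + 294466 = -58188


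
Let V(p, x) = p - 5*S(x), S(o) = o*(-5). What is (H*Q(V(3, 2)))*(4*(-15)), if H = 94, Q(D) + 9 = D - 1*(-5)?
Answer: -276360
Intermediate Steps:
S(o) = -5*o
V(p, x) = p + 25*x (V(p, x) = p - (-25)*x = p + 25*x)
Q(D) = -4 + D (Q(D) = -9 + (D - 1*(-5)) = -9 + (D + 5) = -9 + (5 + D) = -4 + D)
(H*Q(V(3, 2)))*(4*(-15)) = (94*(-4 + (3 + 25*2)))*(4*(-15)) = (94*(-4 + (3 + 50)))*(-60) = (94*(-4 + 53))*(-60) = (94*49)*(-60) = 4606*(-60) = -276360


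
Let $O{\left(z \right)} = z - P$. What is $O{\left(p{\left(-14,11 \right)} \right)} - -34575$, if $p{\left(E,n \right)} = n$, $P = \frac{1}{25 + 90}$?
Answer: $\frac{3977389}{115} \approx 34586.0$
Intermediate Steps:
$P = \frac{1}{115} \approx 0.0086956$
$O{\left(z \right)} = - \frac{1}{115} + z$ ($O{\left(z \right)} = z - \frac{1}{115} = - \frac{1}{115} + z$)
$O{\left(p{\left(-14,11 \right)} \right)} - -34575 = \left(- \frac{1}{115} + 11\right) - -34575 = \frac{1264}{115} + 34575 = \frac{3977389}{115}$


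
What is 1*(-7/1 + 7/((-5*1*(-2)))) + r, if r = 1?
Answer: -53/10 ≈ -5.3000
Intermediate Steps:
1*(-7/1 + 7/((-5*1*(-2)))) + r = 1*(-7/1 + 7/((-5*1*(-2)))) + 1 = 1*(-7*1 + 7/((-5*(-2)))) + 1 = 1*(-7 + 7/10) + 1 = 1*(-63/10) + 1 = -63/10 + 1 = -53/10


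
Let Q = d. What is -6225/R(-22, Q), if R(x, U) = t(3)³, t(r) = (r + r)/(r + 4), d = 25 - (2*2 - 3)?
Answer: -711725/72 ≈ -9885.1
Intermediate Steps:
d = 24 (d = 25 - (4 - 3) = 25 - 1*1 = 25 - 1 = 24)
t(r) = 2*r/(4 + r) (t(r) = (2*r)/(4 + r) = 2*r/(4 + r))
Q = 24
R(x, U) = 216/343 (R(x, U) = (2*3/(4 + 3))³ = (2*3/7)³ = (2*3*(⅐))³ = (6/7)³ = 216/343)
-6225/R(-22, Q) = -6225/216/343 = -6225*343/216 = -711725/72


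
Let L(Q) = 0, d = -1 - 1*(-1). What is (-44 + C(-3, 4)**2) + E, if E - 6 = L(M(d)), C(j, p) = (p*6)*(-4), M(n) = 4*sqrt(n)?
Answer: 9178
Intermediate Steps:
d = 0 (d = -1 + 1 = 0)
C(j, p) = -24*p (C(j, p) = (6*p)*(-4) = -24*p)
E = 6 (E = 6 + 0 = 6)
(-44 + C(-3, 4)**2) + E = (-44 + (-24*4)**2) + 6 = (-44 + (-96)**2) + 6 = (-44 + 9216) + 6 = 9172 + 6 = 9178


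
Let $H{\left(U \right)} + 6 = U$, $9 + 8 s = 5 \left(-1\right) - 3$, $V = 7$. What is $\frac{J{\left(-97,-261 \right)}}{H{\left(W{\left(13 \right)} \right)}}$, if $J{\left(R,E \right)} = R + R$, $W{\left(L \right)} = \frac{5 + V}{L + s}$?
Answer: $\frac{2813}{71} \approx 39.62$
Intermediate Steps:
$s = - \frac{17}{8}$ ($s = - \frac{9}{8} + \frac{5 \left(-1\right) - 3}{8} = - \frac{9}{8} + \frac{-5 - 3}{8} = - \frac{9}{8} + \frac{1}{8} \left(-8\right) = - \frac{9}{8} - 1 = - \frac{17}{8} \approx -2.125$)
$W{\left(L \right)} = \frac{12}{- \frac{17}{8} + L}$ ($W{\left(L \right)} = \frac{5 + 7}{L - \frac{17}{8}} = \frac{12}{- \frac{17}{8} + L}$)
$J{\left(R,E \right)} = 2 R$
$H{\left(U \right)} = -6 + U$
$\frac{J{\left(-97,-261 \right)}}{H{\left(W{\left(13 \right)} \right)}} = \frac{2 \left(-97\right)}{-6 + \frac{96}{-17 + 8 \cdot 13}} = - \frac{194}{-6 + \frac{96}{-17 + 104}} = - \frac{194}{-6 + \frac{96}{87}} = - \frac{194}{-6 + 96 \cdot \frac{1}{87}} = - \frac{194}{-6 + \frac{32}{29}} = - \frac{194}{- \frac{142}{29}} = \left(-194\right) \left(- \frac{29}{142}\right) = \frac{2813}{71}$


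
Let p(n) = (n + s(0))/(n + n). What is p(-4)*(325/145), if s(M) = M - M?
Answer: 65/58 ≈ 1.1207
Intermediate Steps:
s(M) = 0
p(n) = ½ (p(n) = (n + 0)/(n + n) = n/((2*n)) = n*(1/(2*n)) = ½)
p(-4)*(325/145) = (325/145)/2 = (325*(1/145))/2 = (½)*(65/29) = 65/58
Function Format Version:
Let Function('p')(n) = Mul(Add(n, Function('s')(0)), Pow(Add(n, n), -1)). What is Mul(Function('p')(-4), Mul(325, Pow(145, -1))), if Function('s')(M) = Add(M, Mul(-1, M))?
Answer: Rational(65, 58) ≈ 1.1207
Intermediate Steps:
Function('s')(M) = 0
Function('p')(n) = Rational(1, 2) (Function('p')(n) = Mul(Add(n, 0), Pow(Add(n, n), -1)) = Mul(n, Pow(Mul(2, n), -1)) = Mul(n, Mul(Rational(1, 2), Pow(n, -1))) = Rational(1, 2))
Mul(Function('p')(-4), Mul(325, Pow(145, -1))) = Mul(Rational(1, 2), Mul(325, Pow(145, -1))) = Mul(Rational(1, 2), Mul(325, Rational(1, 145))) = Mul(Rational(1, 2), Rational(65, 29)) = Rational(65, 58)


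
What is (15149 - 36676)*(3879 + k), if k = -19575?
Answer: 337887792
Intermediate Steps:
(15149 - 36676)*(3879 + k) = (15149 - 36676)*(3879 - 19575) = -21527*(-15696) = 337887792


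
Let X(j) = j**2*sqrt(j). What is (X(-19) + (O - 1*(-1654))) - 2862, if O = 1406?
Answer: 198 + 361*I*sqrt(19) ≈ 198.0 + 1573.6*I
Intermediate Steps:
X(j) = j**(5/2)
(X(-19) + (O - 1*(-1654))) - 2862 = ((-19)**(5/2) + (1406 - 1*(-1654))) - 2862 = (361*I*sqrt(19) + (1406 + 1654)) - 2862 = (361*I*sqrt(19) + 3060) - 2862 = (3060 + 361*I*sqrt(19)) - 2862 = 198 + 361*I*sqrt(19)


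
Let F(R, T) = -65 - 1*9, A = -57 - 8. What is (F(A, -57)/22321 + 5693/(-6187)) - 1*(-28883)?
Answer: 3988615548550/138100027 ≈ 28882.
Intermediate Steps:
A = -65
F(R, T) = -74 (F(R, T) = -65 - 9 = -74)
(F(A, -57)/22321 + 5693/(-6187)) - 1*(-28883) = (-74/22321 + 5693/(-6187)) - 1*(-28883) = (-74*1/22321 + 5693*(-1/6187)) + 28883 = (-74/22321 - 5693/6187) + 28883 = -127531291/138100027 + 28883 = 3988615548550/138100027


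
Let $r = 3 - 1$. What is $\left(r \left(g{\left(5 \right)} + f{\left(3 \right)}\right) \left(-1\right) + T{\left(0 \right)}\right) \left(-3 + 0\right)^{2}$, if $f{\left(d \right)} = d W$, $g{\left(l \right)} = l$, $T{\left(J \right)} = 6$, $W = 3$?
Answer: $-198$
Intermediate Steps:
$f{\left(d \right)} = 3 d$ ($f{\left(d \right)} = d 3 = 3 d$)
$r = 2$
$\left(r \left(g{\left(5 \right)} + f{\left(3 \right)}\right) \left(-1\right) + T{\left(0 \right)}\right) \left(-3 + 0\right)^{2} = \left(2 \left(5 + 3 \cdot 3\right) \left(-1\right) + 6\right) \left(-3 + 0\right)^{2} = \left(2 \left(5 + 9\right) \left(-1\right) + 6\right) \left(-3\right)^{2} = \left(2 \cdot 14 \left(-1\right) + 6\right) 9 = \left(28 \left(-1\right) + 6\right) 9 = \left(-28 + 6\right) 9 = \left(-22\right) 9 = -198$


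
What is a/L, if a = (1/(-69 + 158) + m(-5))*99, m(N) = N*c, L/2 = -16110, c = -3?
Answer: -3674/79655 ≈ -0.046124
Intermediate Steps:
L = -32220 (L = 2*(-16110) = -32220)
m(N) = -3*N (m(N) = N*(-3) = -3*N)
a = 132264/89 (a = (1/(-69 + 158) - 3*(-5))*99 = (1/89 + 15)*99 = (1336/89)*99 = 132264/89 ≈ 1486.1)
a/L = (132264/89)/(-32220) = (132264/89)*(-1/32220) = -3674/79655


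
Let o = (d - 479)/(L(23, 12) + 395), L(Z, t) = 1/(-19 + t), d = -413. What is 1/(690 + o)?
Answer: 691/475229 ≈ 0.0014540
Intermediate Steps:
o = -1561/691 (o = (-413 - 479)/(1/(-19 + 12) + 395) = -892/(1/(-7) + 395) = -892/(-⅐ + 395) = -892/2764/7 = -892*7/2764 = -1561/691 ≈ -2.2590)
1/(690 + o) = 1/(690 - 1561/691) = 1/(475229/691) = 691/475229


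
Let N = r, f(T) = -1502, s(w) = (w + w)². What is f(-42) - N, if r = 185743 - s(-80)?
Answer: -161645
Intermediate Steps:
s(w) = 4*w² (s(w) = (2*w)² = 4*w²)
r = 160143 (r = 185743 - 4*(-80)² = 185743 - 4*6400 = 185743 - 1*25600 = 185743 - 25600 = 160143)
N = 160143
f(-42) - N = -1502 - 1*160143 = -1502 - 160143 = -161645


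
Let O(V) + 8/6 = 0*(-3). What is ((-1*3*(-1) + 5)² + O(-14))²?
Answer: 35344/9 ≈ 3927.1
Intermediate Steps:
O(V) = -4/3 (O(V) = -4/3 + 0*(-3) = -4/3 + 0 = -4/3)
((-1*3*(-1) + 5)² + O(-14))² = ((-1*3*(-1) + 5)² - 4/3)² = ((-3*(-1) + 5)² - 4/3)² = ((3 + 5)² - 4/3)² = (8² - 4/3)² = (64 - 4/3)² = (188/3)² = 35344/9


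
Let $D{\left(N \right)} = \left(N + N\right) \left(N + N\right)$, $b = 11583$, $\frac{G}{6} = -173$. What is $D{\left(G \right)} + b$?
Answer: $4321359$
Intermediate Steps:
$G = -1038$ ($G = 6 \left(-173\right) = -1038$)
$D{\left(N \right)} = 4 N^{2}$ ($D{\left(N \right)} = 2 N 2 N = 4 N^{2}$)
$D{\left(G \right)} + b = 4 \left(-1038\right)^{2} + 11583 = 4 \cdot 1077444 + 11583 = 4309776 + 11583 = 4321359$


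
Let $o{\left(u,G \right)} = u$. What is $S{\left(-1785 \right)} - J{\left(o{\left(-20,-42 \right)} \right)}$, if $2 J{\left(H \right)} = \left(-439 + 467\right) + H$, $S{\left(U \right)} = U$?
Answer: $-1789$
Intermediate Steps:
$J{\left(H \right)} = 14 + \frac{H}{2}$ ($J{\left(H \right)} = \frac{\left(-439 + 467\right) + H}{2} = \frac{28 + H}{2} = 14 + \frac{H}{2}$)
$S{\left(-1785 \right)} - J{\left(o{\left(-20,-42 \right)} \right)} = -1785 - \left(14 + \frac{1}{2} \left(-20\right)\right) = -1785 - \left(14 - 10\right) = -1785 - 4 = -1789$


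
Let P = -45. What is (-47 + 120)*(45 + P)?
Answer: 0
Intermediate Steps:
(-47 + 120)*(45 + P) = (-47 + 120)*(45 - 45) = 73*0 = 0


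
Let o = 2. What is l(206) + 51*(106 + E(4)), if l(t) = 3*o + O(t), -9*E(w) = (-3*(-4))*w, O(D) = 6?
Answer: 5146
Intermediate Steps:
E(w) = -4*w/3 (E(w) = -(-3*(-4))*w/9 = -4*w/3)
l(t) = 12 (l(t) = 3*2 + 6 = 6 + 6 = 12)
l(206) + 51*(106 + E(4)) = 12 + 51*(106 - 4/3*4) = 12 + 51*(106 - 16/3) = 12 + 51*(302/3) = 12 + 5134 = 5146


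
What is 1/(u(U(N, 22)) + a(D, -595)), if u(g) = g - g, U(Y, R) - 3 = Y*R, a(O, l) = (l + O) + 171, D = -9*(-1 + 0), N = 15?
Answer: -1/415 ≈ -0.0024096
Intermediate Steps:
D = 9 (D = -9*(-1) = 9)
a(O, l) = 171 + O + l (a(O, l) = (O + l) + 171 = 171 + O + l)
U(Y, R) = 3 + R*Y (U(Y, R) = 3 + Y*R = 3 + R*Y)
u(g) = 0
1/(u(U(N, 22)) + a(D, -595)) = 1/(0 + (171 + 9 - 595)) = 1/(0 - 415) = 1/(-415) = -1/415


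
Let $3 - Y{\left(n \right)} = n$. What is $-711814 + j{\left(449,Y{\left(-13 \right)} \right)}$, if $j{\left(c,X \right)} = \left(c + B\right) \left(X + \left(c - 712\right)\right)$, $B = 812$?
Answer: $-1023281$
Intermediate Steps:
$Y{\left(n \right)} = 3 - n$
$j{\left(c,X \right)} = \left(812 + c\right) \left(-712 + X + c\right)$ ($j{\left(c,X \right)} = \left(c + 812\right) \left(X + \left(c - 712\right)\right) = \left(812 + c\right) \left(X + \left(c - 712\right)\right) = \left(812 + c\right) \left(X + \left(-712 + c\right)\right) = \left(812 + c\right) \left(-712 + X + c\right)$)
$-711814 + j{\left(449,Y{\left(-13 \right)} \right)} = -711814 + \left(-578144 + 449^{2} + 100 \cdot 449 + 812 \left(3 - -13\right) + \left(3 - -13\right) 449\right) = -711814 + \left(-578144 + 201601 + 44900 + 812 \left(3 + 13\right) + \left(3 + 13\right) 449\right) = -711814 + \left(-578144 + 201601 + 44900 + 812 \cdot 16 + 16 \cdot 449\right) = -711814 + \left(-578144 + 201601 + 44900 + 12992 + 7184\right) = -711814 - 311467 = -1023281$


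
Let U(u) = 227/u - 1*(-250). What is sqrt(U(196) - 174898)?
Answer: 13*I*sqrt(202549)/14 ≈ 417.91*I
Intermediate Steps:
U(u) = 250 + 227/u (U(u) = 227/u + 250 = 250 + 227/u)
sqrt(U(196) - 174898) = sqrt((250 + 227/196) - 174898) = sqrt(49227/196 - 174898) = sqrt(-34230781/196) = 13*I*sqrt(202549)/14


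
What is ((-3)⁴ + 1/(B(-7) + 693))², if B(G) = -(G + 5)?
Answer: 3169239616/483025 ≈ 6561.2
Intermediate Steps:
B(G) = -5 - G (B(G) = -(5 + G) = -5 - G)
((-3)⁴ + 1/(B(-7) + 693))² = ((-3)⁴ + 1/((-5 - 1*(-7)) + 693))² = (81 + 1/((-5 + 7) + 693))² = (81 + 1/(2 + 693))² = (81 + 1/695)² = (56296/695)² = 3169239616/483025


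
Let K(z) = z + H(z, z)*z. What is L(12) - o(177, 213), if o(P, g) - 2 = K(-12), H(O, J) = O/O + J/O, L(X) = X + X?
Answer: 58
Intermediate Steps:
L(X) = 2*X
H(O, J) = 1 + J/O
K(z) = 3*z (K(z) = z + ((z + z)/z)*z = z + ((2*z)/z)*z = z + 2*z = 3*z)
o(P, g) = -34 (o(P, g) = 2 + 3*(-12) = 2 - 36 = -34)
L(12) - o(177, 213) = 2*12 - 1*(-34) = 24 + 34 = 58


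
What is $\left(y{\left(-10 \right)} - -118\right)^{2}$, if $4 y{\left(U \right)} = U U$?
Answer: $20449$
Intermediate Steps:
$y{\left(U \right)} = \frac{U^{2}}{4}$ ($y{\left(U \right)} = \frac{U U}{4} = \frac{U^{2}}{4}$)
$\left(y{\left(-10 \right)} - -118\right)^{2} = \left(\frac{\left(-10\right)^{2}}{4} - -118\right)^{2} = \left(\frac{1}{4} \cdot 100 + 118\right)^{2} = \left(25 + 118\right)^{2} = 143^{2} = 20449$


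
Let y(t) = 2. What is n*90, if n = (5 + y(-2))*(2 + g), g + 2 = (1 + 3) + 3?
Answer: 4410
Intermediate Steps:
g = 5 (g = -2 + ((1 + 3) + 3) = -2 + (4 + 3) = -2 + 7 = 5)
n = 49 (n = (5 + 2)*(2 + 5) = 7*7 = 49)
n*90 = 49*90 = 4410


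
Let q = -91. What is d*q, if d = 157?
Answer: -14287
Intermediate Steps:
d*q = 157*(-91) = -14287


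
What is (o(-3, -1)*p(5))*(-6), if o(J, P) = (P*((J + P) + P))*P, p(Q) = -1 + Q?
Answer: 120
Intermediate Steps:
o(J, P) = P²*(J + 2*P) (o(J, P) = (P*(J + 2*P))*P = P²*(J + 2*P))
(o(-3, -1)*p(5))*(-6) = (((-1)²*(-3 + 2*(-1)))*(-1 + 5))*(-6) = ((1*(-3 - 2))*4)*(-6) = ((1*(-5))*4)*(-6) = -5*4*(-6) = -20*(-6) = 120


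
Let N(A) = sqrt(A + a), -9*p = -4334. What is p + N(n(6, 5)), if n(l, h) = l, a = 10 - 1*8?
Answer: 4334/9 + 2*sqrt(2) ≈ 484.38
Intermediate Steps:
a = 2 (a = 10 - 8 = 2)
p = 4334/9 (p = -1/9*(-4334) = 4334/9 ≈ 481.56)
N(A) = sqrt(2 + A) (N(A) = sqrt(A + 2) = sqrt(2 + A))
p + N(n(6, 5)) = 4334/9 + sqrt(2 + 6) = 4334/9 + sqrt(8) = 4334/9 + 2*sqrt(2)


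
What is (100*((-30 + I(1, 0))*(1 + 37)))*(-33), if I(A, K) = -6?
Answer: 4514400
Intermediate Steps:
(100*((-30 + I(1, 0))*(1 + 37)))*(-33) = (100*((-30 - 6)*(1 + 37)))*(-33) = (100*(-36*38))*(-33) = (100*(-1368))*(-33) = -136800*(-33) = 4514400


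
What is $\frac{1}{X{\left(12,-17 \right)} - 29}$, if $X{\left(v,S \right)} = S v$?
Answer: $- \frac{1}{233} \approx -0.0042918$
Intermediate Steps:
$\frac{1}{X{\left(12,-17 \right)} - 29} = \frac{1}{\left(-17\right) 12 - 29} = \frac{1}{-204 - 29} = \frac{1}{-233} = - \frac{1}{233}$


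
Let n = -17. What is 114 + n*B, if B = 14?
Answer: -124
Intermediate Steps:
114 + n*B = 114 - 17*14 = 114 - 238 = -124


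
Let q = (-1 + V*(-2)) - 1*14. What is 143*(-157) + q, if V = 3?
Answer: -22472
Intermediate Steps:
q = -21 (q = (-1 + 3*(-2)) - 1*14 = (-1 - 6) - 14 = -7 - 14 = -21)
143*(-157) + q = 143*(-157) - 21 = -22451 - 21 = -22472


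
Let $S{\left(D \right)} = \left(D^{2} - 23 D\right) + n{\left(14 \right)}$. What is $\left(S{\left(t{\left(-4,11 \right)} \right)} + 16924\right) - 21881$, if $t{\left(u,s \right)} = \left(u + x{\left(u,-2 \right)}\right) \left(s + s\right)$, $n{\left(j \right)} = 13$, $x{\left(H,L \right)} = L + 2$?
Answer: $4824$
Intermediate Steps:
$x{\left(H,L \right)} = 2 + L$
$t{\left(u,s \right)} = 2 s u$ ($t{\left(u,s \right)} = \left(u + \left(2 - 2\right)\right) \left(s + s\right) = \left(u + 0\right) 2 s = u 2 s = 2 s u$)
$S{\left(D \right)} = 13 + D^{2} - 23 D$ ($S{\left(D \right)} = \left(D^{2} - 23 D\right) + 13 = 13 + D^{2} - 23 D$)
$\left(S{\left(t{\left(-4,11 \right)} \right)} + 16924\right) - 21881 = \left(\left(13 + \left(2 \cdot 11 \left(-4\right)\right)^{2} - 23 \cdot 2 \cdot 11 \left(-4\right)\right) + 16924\right) - 21881 = \left(\left(13 + \left(-88\right)^{2} - -2024\right) + 16924\right) - 21881 = \left(\left(13 + 7744 + 2024\right) + 16924\right) - 21881 = \left(9781 + 16924\right) - 21881 = 26705 - 21881 = 4824$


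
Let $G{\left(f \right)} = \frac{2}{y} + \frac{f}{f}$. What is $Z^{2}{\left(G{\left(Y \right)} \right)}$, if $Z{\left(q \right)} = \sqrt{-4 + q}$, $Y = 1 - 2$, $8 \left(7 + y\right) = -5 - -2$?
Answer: $- \frac{193}{59} \approx -3.2712$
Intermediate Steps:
$y = - \frac{59}{8}$ ($y = -7 + \frac{-5 - -2}{8} = -7 + \frac{-5 + 2}{8} = -7 + \frac{1}{8} \left(-3\right) = -7 - \frac{3}{8} = - \frac{59}{8} \approx -7.375$)
$Y = -1$
$G{\left(f \right)} = \frac{43}{59}$ ($G{\left(f \right)} = \frac{2}{- \frac{59}{8}} + \frac{f}{f} = 2 \left(- \frac{8}{59}\right) + 1 = - \frac{16}{59} + 1 = \frac{43}{59}$)
$Z^{2}{\left(G{\left(Y \right)} \right)} = \left(\sqrt{-4 + \frac{43}{59}}\right)^{2} = \left(\sqrt{- \frac{193}{59}}\right)^{2} = \left(\frac{i \sqrt{11387}}{59}\right)^{2} = - \frac{193}{59}$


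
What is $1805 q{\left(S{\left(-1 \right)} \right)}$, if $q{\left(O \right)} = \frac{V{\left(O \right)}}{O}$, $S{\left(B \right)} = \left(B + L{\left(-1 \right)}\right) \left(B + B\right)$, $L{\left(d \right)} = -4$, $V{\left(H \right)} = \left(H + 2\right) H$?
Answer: $21660$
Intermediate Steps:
$V{\left(H \right)} = H \left(2 + H\right)$ ($V{\left(H \right)} = \left(2 + H\right) H = H \left(2 + H\right)$)
$S{\left(B \right)} = 2 B \left(-4 + B\right)$ ($S{\left(B \right)} = \left(B - 4\right) \left(B + B\right) = \left(-4 + B\right) 2 B = 2 B \left(-4 + B\right)$)
$q{\left(O \right)} = 2 + O$ ($q{\left(O \right)} = \frac{O \left(2 + O\right)}{O} = 2 + O$)
$1805 q{\left(S{\left(-1 \right)} \right)} = 1805 \left(2 + 2 \left(-1\right) \left(-4 - 1\right)\right) = 1805 \left(2 + 2 \left(-1\right) \left(-5\right)\right) = 1805 \left(2 + 10\right) = 1805 \cdot 12 = 21660$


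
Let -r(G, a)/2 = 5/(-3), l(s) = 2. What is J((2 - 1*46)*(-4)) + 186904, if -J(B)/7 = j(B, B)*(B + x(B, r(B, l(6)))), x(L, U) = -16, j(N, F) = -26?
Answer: 216024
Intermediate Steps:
r(G, a) = 10/3 (r(G, a) = -10/(-3) = -10*(-1)/3 = -2*(-5/3) = 10/3)
J(B) = -2912 + 182*B (J(B) = -(-182)*(B - 16) = -(-182)*(-16 + B) = -7*(416 - 26*B) = -2912 + 182*B)
J((2 - 1*46)*(-4)) + 186904 = (-2912 + 182*((2 - 1*46)*(-4))) + 186904 = (-2912 + 182*((2 - 46)*(-4))) + 186904 = (-2912 + 182*(-44*(-4))) + 186904 = (-2912 + 182*176) + 186904 = (-2912 + 32032) + 186904 = 29120 + 186904 = 216024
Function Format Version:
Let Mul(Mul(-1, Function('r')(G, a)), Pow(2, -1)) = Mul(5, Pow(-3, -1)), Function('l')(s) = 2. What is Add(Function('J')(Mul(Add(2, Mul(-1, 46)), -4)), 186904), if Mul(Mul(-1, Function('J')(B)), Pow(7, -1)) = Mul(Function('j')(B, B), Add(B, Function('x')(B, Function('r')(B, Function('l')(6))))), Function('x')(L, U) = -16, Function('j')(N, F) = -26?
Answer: 216024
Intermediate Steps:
Function('r')(G, a) = Rational(10, 3) (Function('r')(G, a) = Mul(-2, Mul(5, Pow(-3, -1))) = Mul(-2, Mul(5, Rational(-1, 3))) = Mul(-2, Rational(-5, 3)) = Rational(10, 3))
Function('J')(B) = Add(-2912, Mul(182, B)) (Function('J')(B) = Mul(-7, Mul(-26, Add(B, -16))) = Mul(-7, Mul(-26, Add(-16, B))) = Mul(-7, Add(416, Mul(-26, B))) = Add(-2912, Mul(182, B)))
Add(Function('J')(Mul(Add(2, Mul(-1, 46)), -4)), 186904) = Add(Add(-2912, Mul(182, Mul(Add(2, Mul(-1, 46)), -4))), 186904) = Add(Add(-2912, Mul(182, Mul(Add(2, -46), -4))), 186904) = Add(Add(-2912, Mul(182, Mul(-44, -4))), 186904) = Add(Add(-2912, Mul(182, 176)), 186904) = Add(Add(-2912, 32032), 186904) = Add(29120, 186904) = 216024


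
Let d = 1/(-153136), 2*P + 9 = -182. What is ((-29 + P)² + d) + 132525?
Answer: 22667994683/153136 ≈ 1.4803e+5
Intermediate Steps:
P = -191/2 (P = -9/2 + (½)*(-182) = -9/2 - 91 = -191/2 ≈ -95.500)
d = -1/153136 ≈ -6.5301e-6
((-29 + P)² + d) + 132525 = ((-29 - 191/2)² - 1/153136) + 132525 = ((-249/2)² - 1/153136) + 132525 = (62001/4 - 1/153136) + 132525 = 2373646283/153136 + 132525 = 22667994683/153136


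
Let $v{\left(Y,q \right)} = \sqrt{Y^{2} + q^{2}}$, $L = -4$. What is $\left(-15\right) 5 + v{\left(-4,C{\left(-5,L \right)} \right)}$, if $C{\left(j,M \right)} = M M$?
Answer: $-75 + 4 \sqrt{17} \approx -58.508$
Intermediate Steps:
$C{\left(j,M \right)} = M^{2}$
$\left(-15\right) 5 + v{\left(-4,C{\left(-5,L \right)} \right)} = \left(-15\right) 5 + \sqrt{\left(-4\right)^{2} + \left(\left(-4\right)^{2}\right)^{2}} = -75 + \sqrt{16 + 16^{2}} = -75 + \sqrt{16 + 256} = -75 + \sqrt{272} = -75 + 4 \sqrt{17}$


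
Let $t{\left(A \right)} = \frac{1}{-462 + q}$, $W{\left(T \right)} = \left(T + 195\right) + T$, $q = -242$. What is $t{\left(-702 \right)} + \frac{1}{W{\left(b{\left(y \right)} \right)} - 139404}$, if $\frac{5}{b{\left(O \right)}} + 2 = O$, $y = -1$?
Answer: $- \frac{3469}{2429888} \approx -0.0014276$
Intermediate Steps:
$b{\left(O \right)} = \frac{5}{-2 + O}$
$W{\left(T \right)} = 195 + 2 T$ ($W{\left(T \right)} = \left(195 + T\right) + T = 195 + 2 T$)
$t{\left(A \right)} = - \frac{1}{704}$ ($t{\left(A \right)} = \frac{1}{-462 - 242} = \frac{1}{-704} = - \frac{1}{704}$)
$t{\left(-702 \right)} + \frac{1}{W{\left(b{\left(y \right)} \right)} - 139404} = - \frac{1}{704} + \frac{1}{\left(195 + 2 \frac{5}{-2 - 1}\right) - 139404} = - \frac{1}{704} + \frac{1}{\left(195 + 2 \frac{5}{-3}\right) - 139404} = - \frac{1}{704} + \frac{1}{\left(195 + 2 \cdot 5 \left(- \frac{1}{3}\right)\right) - 139404} = - \frac{1}{704} + \frac{1}{\left(195 + 2 \left(- \frac{5}{3}\right)\right) - 139404} = - \frac{1}{704} + \frac{1}{\left(195 - \frac{10}{3}\right) - 139404} = - \frac{1}{704} + \frac{1}{\frac{575}{3} - 139404} = - \frac{1}{704} + \frac{1}{- \frac{417637}{3}} = - \frac{1}{704} - \frac{3}{417637} = - \frac{3469}{2429888}$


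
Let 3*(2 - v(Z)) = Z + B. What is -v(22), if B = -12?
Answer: 4/3 ≈ 1.3333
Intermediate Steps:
v(Z) = 6 - Z/3 (v(Z) = 2 - (Z - 12)/3 = 2 - (-12 + Z)/3 = 2 + (4 - Z/3) = 6 - Z/3)
-v(22) = -(6 - ⅓*22) = -(6 - 22/3) = -1*(-4/3) = 4/3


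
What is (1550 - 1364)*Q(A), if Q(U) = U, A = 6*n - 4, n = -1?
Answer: -1860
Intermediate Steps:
A = -10 (A = 6*(-1) - 4 = -6 - 4 = -10)
(1550 - 1364)*Q(A) = (1550 - 1364)*(-10) = 186*(-10) = -1860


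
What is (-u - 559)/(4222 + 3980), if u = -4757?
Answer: 2099/4101 ≈ 0.51183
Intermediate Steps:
(-u - 559)/(4222 + 3980) = (-1*(-4757) - 559)/(4222 + 3980) = (4757 - 559)/8202 = 4198*(1/8202) = 2099/4101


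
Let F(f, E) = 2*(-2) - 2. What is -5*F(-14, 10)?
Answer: 30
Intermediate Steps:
F(f, E) = -6 (F(f, E) = -4 - 2 = -6)
-5*F(-14, 10) = -5*(-6) = 30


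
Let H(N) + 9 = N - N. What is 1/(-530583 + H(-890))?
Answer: -1/530592 ≈ -1.8847e-6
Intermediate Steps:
H(N) = -9 (H(N) = -9 + (N - N) = -9 + 0 = -9)
1/(-530583 + H(-890)) = 1/(-530583 - 9) = 1/(-530592) = -1/530592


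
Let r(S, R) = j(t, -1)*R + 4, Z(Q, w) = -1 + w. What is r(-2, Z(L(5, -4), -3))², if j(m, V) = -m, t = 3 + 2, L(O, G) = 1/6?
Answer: 576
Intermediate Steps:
L(O, G) = ⅙
t = 5
r(S, R) = 4 - 5*R (r(S, R) = (-1*5)*R + 4 = -5*R + 4 = 4 - 5*R)
r(-2, Z(L(5, -4), -3))² = (4 - 5*(-1 - 3))² = (4 - 5*(-4))² = (4 + 20)² = 24² = 576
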